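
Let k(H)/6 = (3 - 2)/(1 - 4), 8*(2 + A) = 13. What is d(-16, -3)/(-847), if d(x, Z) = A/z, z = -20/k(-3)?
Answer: 3/67760 ≈ 4.4274e-5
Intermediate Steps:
A = -3/8 (A = -2 + (1/8)*13 = -2 + 13/8 = -3/8 ≈ -0.37500)
k(H) = -2 (k(H) = 6*((3 - 2)/(1 - 4)) = 6*(1/(-3)) = 6*(1*(-1/3)) = 6*(-1/3) = -2)
z = 10 (z = -20/(-2) = -20*(-1/2) = 10)
d(x, Z) = -3/80 (d(x, Z) = -3/8/10 = -3/8*1/10 = -3/80)
d(-16, -3)/(-847) = -3/80/(-847) = -3/80*(-1/847) = 3/67760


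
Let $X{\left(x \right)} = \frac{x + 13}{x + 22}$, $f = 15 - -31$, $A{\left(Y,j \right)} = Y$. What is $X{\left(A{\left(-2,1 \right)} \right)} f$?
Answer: $\frac{253}{10} \approx 25.3$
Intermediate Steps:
$f = 46$ ($f = 15 + 31 = 46$)
$X{\left(x \right)} = \frac{13 + x}{22 + x}$
$X{\left(A{\left(-2,1 \right)} \right)} f = \frac{13 - 2}{22 - 2} \cdot 46 = \frac{1}{20} \cdot 11 \cdot 46 = \frac{11}{20} \cdot 46 = \frac{253}{10}$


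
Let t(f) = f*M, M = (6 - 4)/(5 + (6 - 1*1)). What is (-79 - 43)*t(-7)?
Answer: 854/5 ≈ 170.80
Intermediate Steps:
M = 1/5 (M = 2/(5 + (6 - 1)) = 2/(5 + 5) = 2/10 = 2*(1/10) = 1/5 ≈ 0.20000)
t(f) = f/5 (t(f) = f*(1/5) = f/5)
(-79 - 43)*t(-7) = (-79 - 43)*((1/5)*(-7)) = -122*(-7/5) = 854/5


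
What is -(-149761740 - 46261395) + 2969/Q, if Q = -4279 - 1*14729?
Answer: 3726007747111/19008 ≈ 1.9602e+8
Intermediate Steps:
Q = -19008 (Q = -4279 - 14729 = -19008)
-(-149761740 - 46261395) + 2969/Q = -(-149761740 - 46261395) + 2969/(-19008) = -16215/(1/((9142 - 2853) - 18378)) + 2969*(-1/19008) = -16215/(1/(6289 - 18378)) - 2969/19008 = -16215/(1/(-12089)) - 2969/19008 = -16215/(-1/12089) - 2969/19008 = -16215*(-12089) - 2969/19008 = 196023135 - 2969/19008 = 3726007747111/19008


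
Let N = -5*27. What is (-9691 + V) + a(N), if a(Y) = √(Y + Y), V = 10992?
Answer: 1301 + 3*I*√30 ≈ 1301.0 + 16.432*I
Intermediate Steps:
N = -135
a(Y) = √2*√Y (a(Y) = √(2*Y) = √2*√Y)
(-9691 + V) + a(N) = (-9691 + 10992) + √2*√(-135) = 1301 + √2*(3*I*√15) = 1301 + 3*I*√30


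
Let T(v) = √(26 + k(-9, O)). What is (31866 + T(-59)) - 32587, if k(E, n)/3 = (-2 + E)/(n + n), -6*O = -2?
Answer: -721 + I*√94/2 ≈ -721.0 + 4.8477*I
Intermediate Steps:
O = ⅓ (O = -⅙*(-2) = ⅓ ≈ 0.33333)
k(E, n) = 3*(-2 + E)/(2*n) (k(E, n) = 3*((-2 + E)/(n + n)) = 3*((-2 + E)/((2*n))) = 3*((-2 + E)*(1/(2*n))) = 3*((-2 + E)/(2*n)) = 3*(-2 + E)/(2*n))
T(v) = I*√94/2 (T(v) = √(26 + 3*(-2 - 9)/(2*(⅓))) = √(26 + (3/2)*3*(-11)) = √(26 - 99/2) = √(-47/2) = I*√94/2)
(31866 + T(-59)) - 32587 = (31866 + I*√94/2) - 32587 = -721 + I*√94/2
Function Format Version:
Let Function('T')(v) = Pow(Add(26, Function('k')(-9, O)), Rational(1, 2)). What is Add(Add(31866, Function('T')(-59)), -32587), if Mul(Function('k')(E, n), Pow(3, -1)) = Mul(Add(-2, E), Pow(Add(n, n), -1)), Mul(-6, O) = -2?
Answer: Add(-721, Mul(Rational(1, 2), I, Pow(94, Rational(1, 2)))) ≈ Add(-721.00, Mul(4.8477, I))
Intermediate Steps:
O = Rational(1, 3) (O = Mul(Rational(-1, 6), -2) = Rational(1, 3) ≈ 0.33333)
Function('k')(E, n) = Mul(Rational(3, 2), Pow(n, -1), Add(-2, E)) (Function('k')(E, n) = Mul(3, Mul(Add(-2, E), Pow(Add(n, n), -1))) = Mul(3, Mul(Add(-2, E), Pow(Mul(2, n), -1))) = Mul(3, Mul(Add(-2, E), Mul(Rational(1, 2), Pow(n, -1)))) = Mul(3, Mul(Rational(1, 2), Pow(n, -1), Add(-2, E))) = Mul(Rational(3, 2), Pow(n, -1), Add(-2, E)))
Function('T')(v) = Mul(Rational(1, 2), I, Pow(94, Rational(1, 2))) (Function('T')(v) = Pow(Add(26, Mul(Rational(3, 2), Pow(Rational(1, 3), -1), Add(-2, -9))), Rational(1, 2)) = Pow(Add(26, Mul(Rational(3, 2), 3, -11)), Rational(1, 2)) = Pow(Add(26, Rational(-99, 2)), Rational(1, 2)) = Pow(Rational(-47, 2), Rational(1, 2)) = Mul(Rational(1, 2), I, Pow(94, Rational(1, 2))))
Add(Add(31866, Function('T')(-59)), -32587) = Add(Add(31866, Mul(Rational(1, 2), I, Pow(94, Rational(1, 2)))), -32587) = Add(-721, Mul(Rational(1, 2), I, Pow(94, Rational(1, 2))))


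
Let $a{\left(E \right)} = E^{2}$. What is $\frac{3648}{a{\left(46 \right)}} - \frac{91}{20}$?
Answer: $- \frac{29899}{10580} \approx -2.826$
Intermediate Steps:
$\frac{3648}{a{\left(46 \right)}} - \frac{91}{20} = \frac{3648}{46^{2}} - \frac{91}{20} = \frac{3648}{2116} - \frac{91}{20} = 3648 \cdot \frac{1}{2116} - \frac{91}{20} = \frac{912}{529} - \frac{91}{20} = - \frac{29899}{10580}$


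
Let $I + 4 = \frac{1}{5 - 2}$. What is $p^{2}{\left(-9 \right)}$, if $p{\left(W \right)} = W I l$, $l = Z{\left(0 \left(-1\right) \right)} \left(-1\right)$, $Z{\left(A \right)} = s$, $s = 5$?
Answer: $27225$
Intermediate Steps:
$I = - \frac{11}{3}$ ($I = -4 + \frac{1}{5 - 2} = -4 + \frac{1}{3} = - \frac{11}{3} \approx -3.6667$)
$Z{\left(A \right)} = 5$
$l = -5$ ($l = 5 \left(-1\right) = -5$)
$p{\left(W \right)} = \frac{55 W}{3}$ ($p{\left(W \right)} = W \left(- \frac{11}{3}\right) \left(-5\right) = - \frac{11 W}{3} \left(-5\right) = \frac{55 W}{3}$)
$p^{2}{\left(-9 \right)} = \left(\frac{55}{3} \left(-9\right)\right)^{2} = \left(-165\right)^{2} = 27225$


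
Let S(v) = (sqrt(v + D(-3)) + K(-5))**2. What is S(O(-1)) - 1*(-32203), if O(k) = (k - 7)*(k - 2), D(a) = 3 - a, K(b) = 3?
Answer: 32242 + 6*sqrt(30) ≈ 32275.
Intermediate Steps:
O(k) = (-7 + k)*(-2 + k)
S(v) = (3 + sqrt(6 + v))**2 (S(v) = (sqrt(v + (3 - 1*(-3))) + 3)**2 = (sqrt(v + (3 + 3)) + 3)**2 = (sqrt(v + 6) + 3)**2 = (sqrt(6 + v) + 3)**2 = (3 + sqrt(6 + v))**2)
S(O(-1)) - 1*(-32203) = (3 + sqrt(6 + (14 + (-1)**2 - 9*(-1))))**2 - 1*(-32203) = (3 + sqrt(6 + (14 + 1 + 9)))**2 + 32203 = (3 + sqrt(6 + 24))**2 + 32203 = (3 + sqrt(30))**2 + 32203 = 32203 + (3 + sqrt(30))**2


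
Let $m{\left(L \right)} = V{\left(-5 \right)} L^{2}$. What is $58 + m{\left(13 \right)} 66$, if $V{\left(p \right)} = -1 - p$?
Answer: $44674$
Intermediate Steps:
$m{\left(L \right)} = 4 L^{2}$ ($m{\left(L \right)} = \left(-1 - -5\right) L^{2} = \left(-1 + 5\right) L^{2} = 4 L^{2}$)
$58 + m{\left(13 \right)} 66 = 58 + 4 \cdot 13^{2} \cdot 66 = 58 + 4 \cdot 169 \cdot 66 = 58 + 676 \cdot 66 = 58 + 44616 = 44674$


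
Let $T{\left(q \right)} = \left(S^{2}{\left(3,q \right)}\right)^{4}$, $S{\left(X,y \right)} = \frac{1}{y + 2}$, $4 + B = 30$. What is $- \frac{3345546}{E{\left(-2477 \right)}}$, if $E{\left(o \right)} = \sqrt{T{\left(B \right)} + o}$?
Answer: $\frac{2056359922176 i \sqrt{935815549878271}}{935815549878271} \approx 67221.0 i$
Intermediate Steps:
$B = 26$ ($B = -4 + 30 = 26$)
$S{\left(X,y \right)} = \frac{1}{2 + y}$
$T{\left(q \right)} = \frac{1}{\left(2 + q\right)^{8}}$ ($T{\left(q \right)} = \left(\left(\frac{1}{2 + q}\right)^{2}\right)^{4} = \left(\frac{1}{\left(2 + q\right)^{2}}\right)^{4} = \frac{1}{\left(2 + q\right)^{8}}$)
$E{\left(o \right)} = \sqrt{\frac{1}{377801998336} + o}$ ($E{\left(o \right)} = \sqrt{\frac{1}{\left(2 + 26\right)^{8}} + o} = \sqrt{\frac{1}{377801998336} + o}$)
$- \frac{3345546}{E{\left(-2477 \right)}} = - \frac{3345546}{\frac{1}{614656} \sqrt{1 + 377801998336 \left(-2477\right)}} = - \frac{3345546}{\frac{1}{614656} \sqrt{1 - 935815549878272}} = - \frac{3345546}{\frac{1}{614656} \sqrt{-935815549878271}} = - \frac{3345546}{\frac{1}{614656} i \sqrt{935815549878271}} = - 3345546 \left(- \frac{614656 i \sqrt{935815549878271}}{935815549878271}\right) = \frac{2056359922176 i \sqrt{935815549878271}}{935815549878271}$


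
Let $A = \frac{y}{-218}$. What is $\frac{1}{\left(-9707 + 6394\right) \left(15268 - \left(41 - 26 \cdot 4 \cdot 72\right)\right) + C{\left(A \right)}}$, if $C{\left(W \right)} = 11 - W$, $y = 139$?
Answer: $- \frac{218}{16405542773} \approx -1.3288 \cdot 10^{-8}$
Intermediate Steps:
$A = - \frac{139}{218}$ ($A = \frac{139}{-218} = 139 \left(- \frac{1}{218}\right) = - \frac{139}{218} \approx -0.63761$)
$\frac{1}{\left(-9707 + 6394\right) \left(15268 - \left(41 - 26 \cdot 4 \cdot 72\right)\right) + C{\left(A \right)}} = \frac{1}{\left(-9707 + 6394\right) \left(15268 - \left(41 - 26 \cdot 4 \cdot 72\right)\right) + \left(11 - - \frac{139}{218}\right)} = \frac{1}{- 3313 \left(15268 + \left(-41 + 104 \cdot 72\right)\right) + \left(11 + \frac{139}{218}\right)} = \frac{1}{- 3313 \left(15268 + \left(-41 + 7488\right)\right) + \frac{2537}{218}} = \frac{1}{- 3313 \left(15268 + 7447\right) + \frac{2537}{218}} = \frac{1}{\left(-3313\right) 22715 + \frac{2537}{218}} = \frac{1}{-75254795 + \frac{2537}{218}} = \frac{1}{- \frac{16405542773}{218}} = - \frac{218}{16405542773}$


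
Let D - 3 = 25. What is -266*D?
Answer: -7448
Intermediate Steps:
D = 28 (D = 3 + 25 = 28)
-266*D = -266*28 = -7448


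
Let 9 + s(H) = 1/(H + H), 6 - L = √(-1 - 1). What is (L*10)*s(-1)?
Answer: -570 + 95*I*√2 ≈ -570.0 + 134.35*I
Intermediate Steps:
L = 6 - I*√2 (L = 6 - √(-1 - 1) = 6 - √(-2) = 6 - I*√2 ≈ 6.0 - 1.4142*I)
s(H) = -9 + 1/(2*H) (s(H) = -9 + 1/(H + H) = -9 + 1/(2*H))
(L*10)*s(-1) = ((6 - I*√2)*10)*(-9 + (½)/(-1)) = (60 - 10*I*√2)*(-9 + (½)*(-1)) = (60 - 10*I*√2)*(-9 - ½) = (60 - 10*I*√2)*(-19/2) = -570 + 95*I*√2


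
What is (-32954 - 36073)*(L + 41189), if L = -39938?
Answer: -86352777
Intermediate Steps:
(-32954 - 36073)*(L + 41189) = (-32954 - 36073)*(-39938 + 41189) = -69027*1251 = -86352777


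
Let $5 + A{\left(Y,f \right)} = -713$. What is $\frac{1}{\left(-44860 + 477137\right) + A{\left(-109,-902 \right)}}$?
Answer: $\frac{1}{431559} \approx 2.3172 \cdot 10^{-6}$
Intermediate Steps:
$A{\left(Y,f \right)} = -718$ ($A{\left(Y,f \right)} = -5 - 713 = -718$)
$\frac{1}{\left(-44860 + 477137\right) + A{\left(-109,-902 \right)}} = \frac{1}{\left(-44860 + 477137\right) - 718} = \frac{1}{432277 - 718} = \frac{1}{431559}$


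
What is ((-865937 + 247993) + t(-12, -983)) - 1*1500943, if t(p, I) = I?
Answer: -2119870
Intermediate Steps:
((-865937 + 247993) + t(-12, -983)) - 1*1500943 = ((-865937 + 247993) - 983) - 1*1500943 = (-617944 - 983) - 1500943 = -618927 - 1500943 = -2119870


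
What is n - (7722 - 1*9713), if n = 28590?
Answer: 30581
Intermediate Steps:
n - (7722 - 1*9713) = 28590 - (7722 - 1*9713) = 28590 - (7722 - 9713) = 28590 - 1*(-1991) = 28590 + 1991 = 30581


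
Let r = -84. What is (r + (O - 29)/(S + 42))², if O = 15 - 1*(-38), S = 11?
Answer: 19607184/2809 ≈ 6980.1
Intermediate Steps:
O = 53 (O = 15 + 38 = 53)
(r + (O - 29)/(S + 42))² = (-84 + (53 - 29)/(11 + 42))² = (-84 + 24/53)² = (-4428/53)² = 19607184/2809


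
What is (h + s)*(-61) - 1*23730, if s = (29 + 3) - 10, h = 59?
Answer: -28671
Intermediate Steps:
s = 22 (s = 32 - 10 = 22)
(h + s)*(-61) - 1*23730 = (59 + 22)*(-61) - 1*23730 = 81*(-61) - 23730 = -4941 - 23730 = -28671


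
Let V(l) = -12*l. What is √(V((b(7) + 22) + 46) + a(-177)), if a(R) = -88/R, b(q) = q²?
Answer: 2*I*√10992585/177 ≈ 37.463*I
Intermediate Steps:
√(V((b(7) + 22) + 46) + a(-177)) = √(-12*((7² + 22) + 46) - 88/(-177)) = √(-12*((49 + 22) + 46) - 88*(-1/177)) = √(-12*(71 + 46) + 88/177) = √(-12*117 + 88/177) = √(-1404 + 88/177) = √(-248420/177) = 2*I*√10992585/177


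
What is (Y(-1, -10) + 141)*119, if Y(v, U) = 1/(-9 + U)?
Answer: 318682/19 ≈ 16773.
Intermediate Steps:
(Y(-1, -10) + 141)*119 = (1/(-9 - 10) + 141)*119 = (1/(-19) + 141)*119 = (-1/19 + 141)*119 = (2678/19)*119 = 318682/19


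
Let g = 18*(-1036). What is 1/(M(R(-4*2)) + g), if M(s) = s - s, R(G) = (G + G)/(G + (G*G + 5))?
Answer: -1/18648 ≈ -5.3625e-5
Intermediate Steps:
R(G) = 2*G/(5 + G + G²) (R(G) = (2*G)/(G + (G² + 5)) = (2*G)/(G + (5 + G²)) = (2*G)/(5 + G + G²) = 2*G/(5 + G + G²))
M(s) = 0
g = -18648
1/(M(R(-4*2)) + g) = 1/(0 - 18648) = 1/(-18648) = -1/18648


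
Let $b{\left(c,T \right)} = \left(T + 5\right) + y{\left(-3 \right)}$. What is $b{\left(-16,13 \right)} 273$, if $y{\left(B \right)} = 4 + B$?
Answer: $5187$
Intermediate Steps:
$b{\left(c,T \right)} = 6 + T$ ($b{\left(c,T \right)} = \left(T + 5\right) + \left(4 - 3\right) = \left(5 + T\right) + 1 = 6 + T$)
$b{\left(-16,13 \right)} 273 = \left(6 + 13\right) 273 = 19 \cdot 273 = 5187$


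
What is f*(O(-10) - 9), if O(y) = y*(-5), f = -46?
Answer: -1886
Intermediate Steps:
O(y) = -5*y
f*(O(-10) - 9) = -46*(-5*(-10) - 9) = -46*(50 - 9) = -46*41 = -1886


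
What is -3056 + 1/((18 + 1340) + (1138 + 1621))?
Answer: -12581551/4117 ≈ -3056.0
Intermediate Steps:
-3056 + 1/((18 + 1340) + (1138 + 1621)) = -3056 + 1/(1358 + 2759) = -3056 + 1/4117 = -12581551/4117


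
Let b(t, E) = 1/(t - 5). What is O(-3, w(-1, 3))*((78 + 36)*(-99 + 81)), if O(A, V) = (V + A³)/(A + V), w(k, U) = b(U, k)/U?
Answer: -17604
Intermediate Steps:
b(t, E) = 1/(-5 + t)
w(k, U) = 1/(U*(-5 + U)) (w(k, U) = 1/((-5 + U)*U) = 1/(U*(-5 + U)))
O(A, V) = (V + A³)/(A + V)
O(-3, w(-1, 3))*((78 + 36)*(-99 + 81)) = ((1/(3*(-5 + 3)) + (-3)³)/(-3 + 1/(3*(-5 + 3))))*((78 + 36)*(-99 + 81)) = (((⅓)/(-2) - 27)/(-3 + (⅓)/(-2)))*(114*(-18)) = (((⅓)*(-½) - 27)/(-3 + (⅓)*(-½)))*(-2052) = ((-⅙ - 27)/(-3 - ⅙))*(-2052) = (-163/6/(-19/6))*(-2052) = -6/19*(-163/6)*(-2052) = (163/19)*(-2052) = -17604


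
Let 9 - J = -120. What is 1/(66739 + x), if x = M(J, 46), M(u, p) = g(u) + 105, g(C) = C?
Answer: 1/66973 ≈ 1.4931e-5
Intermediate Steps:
J = 129 (J = 9 - 1*(-120) = 9 + 120 = 129)
M(u, p) = 105 + u (M(u, p) = u + 105 = 105 + u)
x = 234 (x = 105 + 129 = 234)
1/(66739 + x) = 1/(66739 + 234) = 1/66973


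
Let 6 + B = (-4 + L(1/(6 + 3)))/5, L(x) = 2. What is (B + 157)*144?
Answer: 108432/5 ≈ 21686.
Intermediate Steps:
B = -32/5 (B = -6 + (-4 + 2)/5 = -6 + (⅕)*(-2) = -6 - ⅖ = -32/5 ≈ -6.4000)
(B + 157)*144 = (-32/5 + 157)*144 = (753/5)*144 = 108432/5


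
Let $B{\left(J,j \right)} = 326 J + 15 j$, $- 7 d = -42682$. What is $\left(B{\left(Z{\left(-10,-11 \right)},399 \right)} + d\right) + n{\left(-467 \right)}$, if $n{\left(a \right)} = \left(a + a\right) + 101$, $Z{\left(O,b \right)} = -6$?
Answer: $\frac{65054}{7} \approx 9293.4$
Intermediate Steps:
$d = \frac{42682}{7}$ ($d = \left(- \frac{1}{7}\right) \left(-42682\right) = \frac{42682}{7} \approx 6097.4$)
$B{\left(J,j \right)} = 15 j + 326 J$
$n{\left(a \right)} = 101 + 2 a$ ($n{\left(a \right)} = 2 a + 101 = 101 + 2 a$)
$\left(B{\left(Z{\left(-10,-11 \right)},399 \right)} + d\right) + n{\left(-467 \right)} = \left(\left(15 \cdot 399 + 326 \left(-6\right)\right) + \frac{42682}{7}\right) + \left(101 + 2 \left(-467\right)\right) = \left(\left(5985 - 1956\right) + \frac{42682}{7}\right) + \left(101 - 934\right) = \left(4029 + \frac{42682}{7}\right) - 833 = \frac{70885}{7} - 833 = \frac{65054}{7}$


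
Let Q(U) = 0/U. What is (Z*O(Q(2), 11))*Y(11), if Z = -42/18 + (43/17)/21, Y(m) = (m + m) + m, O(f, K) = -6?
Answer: 52140/119 ≈ 438.15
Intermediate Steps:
Q(U) = 0
Y(m) = 3*m (Y(m) = 2*m + m = 3*m)
Z = -790/357 (Z = -42*1/18 + (43*(1/17))*(1/21) = -7/3 + (43/17)*(1/21) = -7/3 + 43/357 = -790/357 ≈ -2.2129)
(Z*O(Q(2), 11))*Y(11) = (-790/357*(-6))*(3*11) = (1580/119)*33 = 52140/119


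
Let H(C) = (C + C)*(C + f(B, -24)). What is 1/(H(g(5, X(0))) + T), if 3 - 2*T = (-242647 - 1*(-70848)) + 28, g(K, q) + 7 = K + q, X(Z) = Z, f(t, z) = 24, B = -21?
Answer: 1/85799 ≈ 1.1655e-5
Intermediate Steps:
g(K, q) = -7 + K + q (g(K, q) = -7 + (K + q) = -7 + K + q)
H(C) = 2*C*(24 + C) (H(C) = (C + C)*(C + 24) = (2*C)*(24 + C) = 2*C*(24 + C))
T = 85887 (T = 3/2 - ((-242647 - 1*(-70848)) + 28)/2 = 3/2 - ((-242647 + 70848) + 28)/2 = 3/2 - (-171799 + 28)/2 = 3/2 - ½*(-171771) = 3/2 + 171771/2 = 85887)
1/(H(g(5, X(0))) + T) = 1/(2*(-7 + 5 + 0)*(24 + (-7 + 5 + 0)) + 85887) = 1/(2*(-2)*(24 - 2) + 85887) = 1/(2*(-2)*22 + 85887) = 1/(-88 + 85887) = 1/85799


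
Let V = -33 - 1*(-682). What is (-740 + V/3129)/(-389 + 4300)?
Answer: -2314811/12237519 ≈ -0.18916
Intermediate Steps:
V = 649 (V = -33 + 682 = 649)
(-740 + V/3129)/(-389 + 4300) = (-740 + 649/3129)/(-389 + 4300) = (-740 + 649*(1/3129))/3911 = (-740 + 649/3129)*(1/3911) = -2314811/3129*1/3911 = -2314811/12237519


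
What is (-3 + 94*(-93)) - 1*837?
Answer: -9582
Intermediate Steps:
(-3 + 94*(-93)) - 1*837 = (-3 - 8742) - 837 = -8745 - 837 = -9582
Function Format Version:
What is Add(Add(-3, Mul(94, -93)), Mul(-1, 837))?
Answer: -9582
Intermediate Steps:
Add(Add(-3, Mul(94, -93)), Mul(-1, 837)) = Add(Add(-3, -8742), -837) = Add(-8745, -837) = -9582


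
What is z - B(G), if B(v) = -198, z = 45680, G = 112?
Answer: 45878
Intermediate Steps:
z - B(G) = 45680 - 1*(-198) = 45680 + 198 = 45878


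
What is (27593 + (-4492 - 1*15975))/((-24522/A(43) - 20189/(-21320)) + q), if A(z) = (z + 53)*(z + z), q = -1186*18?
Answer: -287157440/860344937 ≈ -0.33377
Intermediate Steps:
q = -21348
A(z) = 2*z*(53 + z) (A(z) = (53 + z)*(2*z) = 2*z*(53 + z))
(27593 + (-4492 - 1*15975))/((-24522/A(43) - 20189/(-21320)) + q) = (27593 + (-4492 - 1*15975))/((-24522*1/(86*(53 + 43)) - 20189/(-21320)) - 21348) = (27593 + (-4492 - 15975))/((-24522/(2*43*96) - 20189*(-1/21320)) - 21348) = (27593 - 20467)/((-24522/8256 + 1553/1640) - 21348) = 7126/((-24522*1/8256 + 1553/1640) - 21348) = 7126/((-4087/1376 + 1553/1640) - 21348) = 7126/(-570719/282080 - 21348) = 7126/(-6022414559/282080) = 7126*(-282080/6022414559) = -287157440/860344937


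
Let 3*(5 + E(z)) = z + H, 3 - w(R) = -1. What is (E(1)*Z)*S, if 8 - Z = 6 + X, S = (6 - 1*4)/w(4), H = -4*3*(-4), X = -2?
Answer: 68/3 ≈ 22.667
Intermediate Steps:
H = 48 (H = -12*(-4) = 48)
w(R) = 4 (w(R) = 3 - 1*(-1) = 3 + 1 = 4)
S = ½ (S = (6 - 1*4)/4 = (6 - 4)*(¼) = 2*(¼) = ½ ≈ 0.50000)
Z = 4 (Z = 8 - (6 - 2) = 8 - 1*4 = 8 - 4 = 4)
E(z) = 11 + z/3 (E(z) = -5 + (z + 48)/3 = -5 + (48 + z)/3 = -5 + (16 + z/3) = 11 + z/3)
(E(1)*Z)*S = ((11 + (⅓)*1)*4)*(½) = ((11 + ⅓)*4)*(½) = ((34/3)*4)*(½) = (136/3)*(½) = 68/3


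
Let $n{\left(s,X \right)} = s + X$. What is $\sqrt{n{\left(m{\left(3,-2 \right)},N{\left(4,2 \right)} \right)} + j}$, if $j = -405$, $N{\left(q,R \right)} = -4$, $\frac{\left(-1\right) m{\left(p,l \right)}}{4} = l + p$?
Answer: $i \sqrt{413} \approx 20.322 i$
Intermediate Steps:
$m{\left(p,l \right)} = - 4 l - 4 p$ ($m{\left(p,l \right)} = - 4 \left(l + p\right) = - 4 l - 4 p$)
$n{\left(s,X \right)} = X + s$
$\sqrt{n{\left(m{\left(3,-2 \right)},N{\left(4,2 \right)} \right)} + j} = \sqrt{\left(-4 - 4\right) - 405} = \sqrt{-8 - 405} = \sqrt{-413} = i \sqrt{413}$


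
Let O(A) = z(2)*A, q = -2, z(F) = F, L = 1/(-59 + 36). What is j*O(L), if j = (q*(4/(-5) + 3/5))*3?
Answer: -12/115 ≈ -0.10435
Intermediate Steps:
L = -1/23 (L = 1/(-23) = -1/23 ≈ -0.043478)
O(A) = 2*A
j = 6/5 (j = -2*(4/(-5) + 3/5)*3 = -2*(4*(-1/5) + 3*(1/5))*3 = -2*(-4/5 + 3/5)*3 = -2*(-1/5)*3 = (2/5)*3 = 6/5 ≈ 1.2000)
j*O(L) = 6*(2*(-1/23))/5 = (6/5)*(-2/23) = -12/115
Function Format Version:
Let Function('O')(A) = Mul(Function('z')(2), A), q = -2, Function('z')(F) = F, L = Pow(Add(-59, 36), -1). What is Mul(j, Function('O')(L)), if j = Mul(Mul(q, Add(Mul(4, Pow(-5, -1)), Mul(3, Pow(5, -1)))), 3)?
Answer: Rational(-12, 115) ≈ -0.10435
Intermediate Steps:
L = Rational(-1, 23) (L = Pow(-23, -1) = Rational(-1, 23) ≈ -0.043478)
Function('O')(A) = Mul(2, A)
j = Rational(6, 5) (j = Mul(Mul(-2, Add(Mul(4, Pow(-5, -1)), Mul(3, Pow(5, -1)))), 3) = Mul(Mul(-2, Add(Mul(4, Rational(-1, 5)), Mul(3, Rational(1, 5)))), 3) = Mul(Mul(-2, Add(Rational(-4, 5), Rational(3, 5))), 3) = Mul(Mul(-2, Rational(-1, 5)), 3) = Mul(Rational(2, 5), 3) = Rational(6, 5) ≈ 1.2000)
Mul(j, Function('O')(L)) = Mul(Rational(6, 5), Mul(2, Rational(-1, 23))) = Mul(Rational(6, 5), Rational(-2, 23)) = Rational(-12, 115)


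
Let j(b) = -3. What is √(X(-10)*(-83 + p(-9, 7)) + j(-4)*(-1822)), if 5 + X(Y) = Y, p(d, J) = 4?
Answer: 3*√739 ≈ 81.554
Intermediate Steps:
X(Y) = -5 + Y
√(X(-10)*(-83 + p(-9, 7)) + j(-4)*(-1822)) = √((-5 - 10)*(-83 + 4) - 3*(-1822)) = √(-15*(-79) + 5466) = √(1185 + 5466) = √6651 = 3*√739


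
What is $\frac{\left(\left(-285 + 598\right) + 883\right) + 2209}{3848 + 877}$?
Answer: $\frac{227}{315} \approx 0.72063$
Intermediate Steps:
$\frac{\left(\left(-285 + 598\right) + 883\right) + 2209}{3848 + 877} = \frac{\left(313 + 883\right) + 2209}{4725} = \left(1196 + 2209\right) \frac{1}{4725} = 3405 \cdot \frac{1}{4725} = \frac{227}{315}$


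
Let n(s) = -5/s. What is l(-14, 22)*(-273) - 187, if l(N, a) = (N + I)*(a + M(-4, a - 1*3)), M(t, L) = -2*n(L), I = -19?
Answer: 3852299/19 ≈ 2.0275e+5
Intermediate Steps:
M(t, L) = 10/L (M(t, L) = -(-10)/L = 10/L)
l(N, a) = (-19 + N)*(a + 10/(-3 + a)) (l(N, a) = (N - 19)*(a + 10/(a - 1*3)) = (-19 + N)*(a + 10/(a - 3)) = (-19 + N)*(a + 10/(-3 + a)))
l(-14, 22)*(-273) - 187 = ((-190 + 10*(-14) + 22*(-19 - 14)*(-3 + 22))/(-3 + 22))*(-273) - 187 = ((-190 - 140 + 22*(-33)*19)/19)*(-273) - 187 = ((-190 - 140 - 13794)/19)*(-273) - 187 = ((1/19)*(-14124))*(-273) - 187 = -14124/19*(-273) - 187 = 3855852/19 - 187 = 3852299/19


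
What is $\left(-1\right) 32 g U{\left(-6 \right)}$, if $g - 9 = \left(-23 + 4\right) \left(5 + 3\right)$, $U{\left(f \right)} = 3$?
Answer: $13728$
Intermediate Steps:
$g = -143$ ($g = 9 + \left(-23 + 4\right) \left(5 + 3\right) = 9 - 152 = -143$)
$\left(-1\right) 32 g U{\left(-6 \right)} = \left(-1\right) 32 \left(-143\right) 3 = \left(-32\right) \left(-143\right) 3 = 4576 \cdot 3 = 13728$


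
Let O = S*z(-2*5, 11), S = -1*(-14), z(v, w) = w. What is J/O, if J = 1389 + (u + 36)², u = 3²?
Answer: 1707/77 ≈ 22.169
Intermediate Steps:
S = 14
u = 9
J = 3414 (J = 1389 + (9 + 36)² = 1389 + 45² = 1389 + 2025 = 3414)
O = 154 (O = 14*11 = 154)
J/O = 3414/154 = 3414*(1/154) = 1707/77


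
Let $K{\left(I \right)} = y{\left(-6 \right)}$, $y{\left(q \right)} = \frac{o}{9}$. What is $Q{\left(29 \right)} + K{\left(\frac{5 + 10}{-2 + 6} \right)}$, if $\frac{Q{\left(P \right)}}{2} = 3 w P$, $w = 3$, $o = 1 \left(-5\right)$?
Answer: $\frac{4693}{9} \approx 521.44$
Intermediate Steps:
$o = -5$
$y{\left(q \right)} = - \frac{5}{9}$
$Q{\left(P \right)} = 18 P$ ($Q{\left(P \right)} = 2 \cdot 3 \cdot 3 P = 2 \cdot 9 P = 18 P$)
$K{\left(I \right)} = - \frac{5}{9}$
$Q{\left(29 \right)} + K{\left(\frac{5 + 10}{-2 + 6} \right)} = 18 \cdot 29 - \frac{5}{9} = 522 - \frac{5}{9} = \frac{4693}{9}$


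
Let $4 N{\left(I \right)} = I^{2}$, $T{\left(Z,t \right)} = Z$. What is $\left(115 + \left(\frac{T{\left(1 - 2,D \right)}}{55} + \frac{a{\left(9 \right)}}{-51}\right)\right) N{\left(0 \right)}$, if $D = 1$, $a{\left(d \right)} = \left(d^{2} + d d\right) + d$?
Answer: $0$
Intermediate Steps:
$a{\left(d \right)} = d + 2 d^{2}$ ($a{\left(d \right)} = \left(d^{2} + d^{2}\right) + d = 2 d^{2} + d = d + 2 d^{2}$)
$N{\left(I \right)} = \frac{I^{2}}{4}$
$\left(115 + \left(\frac{T{\left(1 - 2,D \right)}}{55} + \frac{a{\left(9 \right)}}{-51}\right)\right) N{\left(0 \right)} = \left(115 + \left(\frac{1 - 2}{55} + \frac{9 \left(1 + 2 \cdot 9\right)}{-51}\right)\right) \frac{0^{2}}{4} = \left(115 + \left(\left(-1\right) \frac{1}{55} + 9 \left(1 + 18\right) \left(- \frac{1}{51}\right)\right)\right) \frac{1}{4} \cdot 0 = \left(115 + \left(- \frac{1}{55} + 9 \cdot 19 \left(- \frac{1}{51}\right)\right)\right) 0 = \left(115 + \left(- \frac{1}{55} + 171 \left(- \frac{1}{51}\right)\right)\right) 0 = \left(115 - \frac{3152}{935}\right) 0 = \frac{104373}{935} \cdot 0 = 0$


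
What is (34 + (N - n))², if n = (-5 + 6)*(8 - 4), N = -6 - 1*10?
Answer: 196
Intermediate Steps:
N = -16 (N = -6 - 10 = -16)
n = 4 (n = 1*4 = 4)
(34 + (N - n))² = (34 + (-16 - 1*4))² = (34 + (-16 - 4))² = (34 - 20)² = 14² = 196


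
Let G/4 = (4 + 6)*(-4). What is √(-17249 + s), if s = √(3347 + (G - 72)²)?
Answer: √(-17249 + √57171) ≈ 130.42*I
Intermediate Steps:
G = -160 (G = 4*((4 + 6)*(-4)) = 4*(10*(-4)) = 4*(-40) = -160)
s = √57171 (s = √(3347 + (-160 - 72)²) = √(3347 + (-232)²) = √(3347 + 53824) = √57171 ≈ 239.10)
√(-17249 + s) = √(-17249 + √57171)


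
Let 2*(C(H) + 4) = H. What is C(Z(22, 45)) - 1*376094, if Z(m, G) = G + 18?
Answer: -752133/2 ≈ -3.7607e+5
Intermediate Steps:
Z(m, G) = 18 + G
C(H) = -4 + H/2
C(Z(22, 45)) - 1*376094 = (-4 + (18 + 45)/2) - 1*376094 = (-4 + (1/2)*63) - 376094 = (-4 + 63/2) - 376094 = 55/2 - 376094 = -752133/2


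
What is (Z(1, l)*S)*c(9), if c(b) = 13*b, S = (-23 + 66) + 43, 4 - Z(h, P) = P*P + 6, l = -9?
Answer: -835146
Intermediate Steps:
Z(h, P) = -2 - P**2 (Z(h, P) = 4 - (P*P + 6) = 4 - (P**2 + 6) = 4 - (6 + P**2) = 4 + (-6 - P**2) = -2 - P**2)
S = 86 (S = 43 + 43 = 86)
(Z(1, l)*S)*c(9) = ((-2 - 1*(-9)**2)*86)*(13*9) = ((-2 - 1*81)*86)*117 = ((-2 - 81)*86)*117 = -83*86*117 = -7138*117 = -835146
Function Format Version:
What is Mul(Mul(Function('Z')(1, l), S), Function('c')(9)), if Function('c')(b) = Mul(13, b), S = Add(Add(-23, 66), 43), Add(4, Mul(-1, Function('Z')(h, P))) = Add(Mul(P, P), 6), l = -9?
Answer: -835146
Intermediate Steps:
Function('Z')(h, P) = Add(-2, Mul(-1, Pow(P, 2))) (Function('Z')(h, P) = Add(4, Mul(-1, Add(Mul(P, P), 6))) = Add(4, Mul(-1, Add(Pow(P, 2), 6))) = Add(4, Mul(-1, Add(6, Pow(P, 2)))) = Add(4, Add(-6, Mul(-1, Pow(P, 2)))) = Add(-2, Mul(-1, Pow(P, 2))))
S = 86 (S = Add(43, 43) = 86)
Mul(Mul(Function('Z')(1, l), S), Function('c')(9)) = Mul(Mul(Add(-2, Mul(-1, Pow(-9, 2))), 86), Mul(13, 9)) = Mul(Mul(Add(-2, Mul(-1, 81)), 86), 117) = Mul(Mul(Add(-2, -81), 86), 117) = Mul(Mul(-83, 86), 117) = Mul(-7138, 117) = -835146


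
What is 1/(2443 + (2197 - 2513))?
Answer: 1/2127 ≈ 0.00047015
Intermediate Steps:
1/(2443 + (2197 - 2513)) = 1/(2443 - 316) = 1/2127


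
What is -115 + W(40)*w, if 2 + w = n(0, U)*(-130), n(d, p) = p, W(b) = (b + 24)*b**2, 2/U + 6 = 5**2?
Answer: -30517385/19 ≈ -1.6062e+6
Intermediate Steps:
U = 2/19 (U = 2/(-6 + 5**2) = 2/(-6 + 25) = 2/19 ≈ 0.10526)
W(b) = b**2*(24 + b) (W(b) = (24 + b)*b**2 = b**2*(24 + b))
w = -298/19 (w = -2 + (2/19)*(-130) = -2 - 260/19 = -298/19 ≈ -15.684)
-115 + W(40)*w = -115 + (40**2*(24 + 40))*(-298/19) = -115 + (1600*64)*(-298/19) = -115 + 102400*(-298/19) = -115 - 30515200/19 = -30517385/19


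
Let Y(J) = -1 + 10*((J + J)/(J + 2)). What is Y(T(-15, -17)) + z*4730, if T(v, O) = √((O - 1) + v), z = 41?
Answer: 7176033/37 + 40*I*√33/37 ≈ 1.9395e+5 + 6.2103*I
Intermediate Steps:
T(v, O) = √(-1 + O + v) (T(v, O) = √((-1 + O) + v) = √(-1 + O + v))
Y(J) = -1 + 20*J/(2 + J) (Y(J) = -1 + 10*((2*J)/(2 + J)) = -1 + 10*(2*J/(2 + J)) = -1 + 20*J/(2 + J))
Y(T(-15, -17)) + z*4730 = (-2 + 19*√(-1 - 17 - 15))/(2 + √(-1 - 17 - 15)) + 41*4730 = (-2 + 19*√(-33))/(2 + √(-33)) + 193930 = (-2 + 19*(I*√33))/(2 + I*√33) + 193930 = (-2 + 19*I*√33)/(2 + I*√33) + 193930 = 193930 + (-2 + 19*I*√33)/(2 + I*√33)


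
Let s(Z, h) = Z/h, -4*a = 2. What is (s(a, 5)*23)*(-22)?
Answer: 253/5 ≈ 50.600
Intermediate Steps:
a = -1/2 (a = -1/4*2 = -1/2 ≈ -0.50000)
(s(a, 5)*23)*(-22) = (-1/2/5*23)*(-22) = (-1/2*1/5*23)*(-22) = -1/10*23*(-22) = -23/10*(-22) = 253/5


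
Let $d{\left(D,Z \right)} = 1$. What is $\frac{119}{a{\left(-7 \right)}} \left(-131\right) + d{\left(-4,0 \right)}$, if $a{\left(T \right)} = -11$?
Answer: $\frac{15600}{11} \approx 1418.2$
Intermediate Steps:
$\frac{119}{a{\left(-7 \right)}} \left(-131\right) + d{\left(-4,0 \right)} = \frac{119}{-11} \left(-131\right) + 1 = 119 \left(- \frac{1}{11}\right) \left(-131\right) + 1 = \left(- \frac{119}{11}\right) \left(-131\right) + 1 = \frac{15589}{11} + 1 = \frac{15600}{11}$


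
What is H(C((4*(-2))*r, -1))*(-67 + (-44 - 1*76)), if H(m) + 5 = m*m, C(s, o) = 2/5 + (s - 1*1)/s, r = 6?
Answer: 32111453/57600 ≈ 557.49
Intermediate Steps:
C(s, o) = 2/5 + (-1 + s)/s (C(s, o) = 2*(1/5) + (s - 1)/s = 2/5 + (-1 + s)/s)
H(m) = -5 + m**2 (H(m) = -5 + m*m = -5 + m**2)
H(C((4*(-2))*r, -1))*(-67 + (-44 - 1*76)) = (-5 + (7/5 - 1/((4*(-2))*6))**2)*(-67 + (-44 - 1*76)) = (-5 + (7/5 - 1/((-8*6)))**2)*(-67 + (-44 - 76)) = (-5 + (7/5 - 1/(-48))**2)*(-67 - 120) = (-5 + (7/5 - 1*(-1/48))**2)*(-187) = (-5 + (7/5 + 1/48)**2)*(-187) = (-5 + (341/240)**2)*(-187) = (-5 + 116281/57600)*(-187) = -171719/57600*(-187) = 32111453/57600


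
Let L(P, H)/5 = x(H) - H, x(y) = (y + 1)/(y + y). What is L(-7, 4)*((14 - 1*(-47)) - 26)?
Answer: -4725/8 ≈ -590.63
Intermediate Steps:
x(y) = (1 + y)/(2*y) (x(y) = (1 + y)/((2*y)) = (1 + y)*(1/(2*y)) = (1 + y)/(2*y))
L(P, H) = -5*H + 5*(1 + H)/(2*H) (L(P, H) = 5*((1 + H)/(2*H) - H) = 5*(-H + (1 + H)/(2*H)) = -5*H + 5*(1 + H)/(2*H))
L(-7, 4)*((14 - 1*(-47)) - 26) = (5/2 - 5*4 + (5/2)/4)*((14 - 1*(-47)) - 26) = (5/2 - 20 + (5/2)*(1/4))*((14 + 47) - 26) = (5/2 - 20 + 5/8)*(61 - 26) = -135/8*35 = -4725/8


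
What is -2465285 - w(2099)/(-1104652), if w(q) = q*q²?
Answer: -2714034229521/1104652 ≈ -2.4569e+6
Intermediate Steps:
w(q) = q³
-2465285 - w(2099)/(-1104652) = -2465285 - 2099³/(-1104652) = -2465285 - 9247776299*(-1)/1104652 = -2465285 - 1*(-9247776299/1104652) = -2465285 + 9247776299/1104652 = -2714034229521/1104652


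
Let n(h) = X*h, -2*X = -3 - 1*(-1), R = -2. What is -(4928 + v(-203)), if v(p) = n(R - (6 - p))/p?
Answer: -1000595/203 ≈ -4929.0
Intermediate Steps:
X = 1 (X = -(-3 - 1*(-1))/2 = -(-3 + 1)/2 = -1/2*(-2) = 1)
n(h) = h (n(h) = 1*h = h)
v(p) = (-8 + p)/p (v(p) = (-2 - (6 - p))/p = (-2 + (-6 + p))/p = (-8 + p)/p)
-(4928 + v(-203)) = -(4928 + (-8 - 203)/(-203)) = -(4928 - 1/203*(-211)) = -(4928 + 211/203) = -1*1000595/203 = -1000595/203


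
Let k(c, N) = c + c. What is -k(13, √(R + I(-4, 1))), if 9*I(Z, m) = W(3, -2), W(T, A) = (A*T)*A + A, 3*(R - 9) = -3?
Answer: -26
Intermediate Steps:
R = 8 (R = 9 + (⅓)*(-3) = 9 - 1 = 8)
W(T, A) = A + T*A² (W(T, A) = T*A² + A = A + T*A²)
I(Z, m) = 10/9 (I(Z, m) = (-2*(1 - 2*3))/9 = (-2*(1 - 6))/9 = (-2*(-5))/9 = (⅑)*10 = 10/9)
k(c, N) = 2*c
-k(13, √(R + I(-4, 1))) = -2*13 = -1*26 = -26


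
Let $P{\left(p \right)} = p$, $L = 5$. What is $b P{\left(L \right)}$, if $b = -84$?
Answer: $-420$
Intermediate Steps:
$b P{\left(L \right)} = \left(-84\right) 5 = -420$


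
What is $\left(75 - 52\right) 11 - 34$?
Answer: $219$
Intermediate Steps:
$\left(75 - 52\right) 11 - 34 = 23 \cdot 11 - 34 = 253 - 34 = 219$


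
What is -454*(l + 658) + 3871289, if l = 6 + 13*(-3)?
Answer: 3587539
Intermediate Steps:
l = -33 (l = 6 - 39 = -33)
-454*(l + 658) + 3871289 = -454*(-33 + 658) + 3871289 = -454*625 + 3871289 = -283750 + 3871289 = 3587539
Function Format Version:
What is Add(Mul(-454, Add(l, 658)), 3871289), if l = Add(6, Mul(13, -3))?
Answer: 3587539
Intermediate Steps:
l = -33 (l = Add(6, -39) = -33)
Add(Mul(-454, Add(l, 658)), 3871289) = Add(Mul(-454, Add(-33, 658)), 3871289) = Add(Mul(-454, 625), 3871289) = Add(-283750, 3871289) = 3587539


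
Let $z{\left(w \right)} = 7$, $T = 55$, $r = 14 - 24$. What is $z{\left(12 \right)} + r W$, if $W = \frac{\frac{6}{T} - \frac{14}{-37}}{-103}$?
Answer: $\frac{295431}{41921} \approx 7.0473$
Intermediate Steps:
$r = -10$
$W = - \frac{992}{209605}$ ($W = \frac{\frac{6}{55} - \frac{14}{-37}}{-103} = \left(6 \cdot \frac{1}{55} - - \frac{14}{37}\right) \left(- \frac{1}{103}\right) = \left(\frac{6}{55} + \frac{14}{37}\right) \left(- \frac{1}{103}\right) = \frac{992}{2035} \left(- \frac{1}{103}\right) = - \frac{992}{209605} \approx -0.0047327$)
$z{\left(12 \right)} + r W = 7 - - \frac{1984}{41921} = 7 + \frac{1984}{41921} = \frac{295431}{41921}$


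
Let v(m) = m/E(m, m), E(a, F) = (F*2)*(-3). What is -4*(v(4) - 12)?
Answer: 146/3 ≈ 48.667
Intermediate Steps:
E(a, F) = -6*F (E(a, F) = (2*F)*(-3) = -6*F)
v(m) = -⅙ (v(m) = m/((-6*m)) = m*(-1/(6*m)) = -⅙)
-4*(v(4) - 12) = -4*(-⅙ - 12) = -4*(-73/6) = 146/3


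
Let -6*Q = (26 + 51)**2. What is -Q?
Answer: 5929/6 ≈ 988.17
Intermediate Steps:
Q = -5929/6 (Q = -(26 + 51)**2/6 = -1/6*77**2 = -1/6*5929 = -5929/6 ≈ -988.17)
-Q = -1*(-5929/6) = 5929/6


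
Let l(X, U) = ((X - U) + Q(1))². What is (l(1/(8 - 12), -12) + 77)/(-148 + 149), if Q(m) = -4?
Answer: 2193/16 ≈ 137.06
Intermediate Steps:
l(X, U) = (-4 + X - U)² (l(X, U) = ((X - U) - 4)² = (-4 + X - U)²)
(l(1/(8 - 12), -12) + 77)/(-148 + 149) = ((4 - 12 - 1/(8 - 12))² + 77)/(-148 + 149) = ((4 - 12 - 1/(-4))² + 77)/1 = ((4 - 12 - 1*(-¼))² + 77)*1 = ((4 - 12 + ¼)² + 77)*1 = ((-31/4)² + 77)*1 = (961/16 + 77)*1 = (2193/16)*1 = 2193/16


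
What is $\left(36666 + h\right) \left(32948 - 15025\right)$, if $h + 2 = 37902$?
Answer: $1336446418$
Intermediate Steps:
$h = 37900$ ($h = -2 + 37902 = 37900$)
$\left(36666 + h\right) \left(32948 - 15025\right) = \left(36666 + 37900\right) \left(32948 - 15025\right) = 74566 \cdot 17923 = 1336446418$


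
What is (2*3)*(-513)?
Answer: -3078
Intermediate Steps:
(2*3)*(-513) = 6*(-513) = -3078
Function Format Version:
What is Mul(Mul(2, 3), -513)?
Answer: -3078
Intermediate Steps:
Mul(Mul(2, 3), -513) = Mul(6, -513) = -3078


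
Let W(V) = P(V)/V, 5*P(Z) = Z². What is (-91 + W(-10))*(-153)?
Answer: 14229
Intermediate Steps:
P(Z) = Z²/5
W(V) = V/5 (W(V) = (V²/5)/V = V/5)
(-91 + W(-10))*(-153) = (-91 + (⅕)*(-10))*(-153) = (-91 - 2)*(-153) = -93*(-153) = 14229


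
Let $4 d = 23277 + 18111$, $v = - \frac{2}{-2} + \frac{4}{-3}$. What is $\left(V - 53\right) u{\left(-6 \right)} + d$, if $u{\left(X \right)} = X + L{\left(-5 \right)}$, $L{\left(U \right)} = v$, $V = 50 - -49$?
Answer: $\frac{30167}{3} \approx 10056.0$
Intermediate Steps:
$V = 99$ ($V = 50 + 49 = 99$)
$v = - \frac{1}{3}$ ($v = \left(-2\right) \left(- \frac{1}{2}\right) + 4 \left(- \frac{1}{3}\right) = 1 - \frac{4}{3} = - \frac{1}{3} \approx -0.33333$)
$L{\left(U \right)} = - \frac{1}{3}$
$u{\left(X \right)} = - \frac{1}{3} + X$ ($u{\left(X \right)} = X - \frac{1}{3} = - \frac{1}{3} + X$)
$d = 10347$ ($d = \frac{23277 + 18111}{4} = \frac{1}{4} \cdot 41388 = 10347$)
$\left(V - 53\right) u{\left(-6 \right)} + d = \left(99 - 53\right) \left(- \frac{1}{3} - 6\right) + 10347 = 46 \left(- \frac{19}{3}\right) + 10347 = - \frac{874}{3} + 10347 = \frac{30167}{3}$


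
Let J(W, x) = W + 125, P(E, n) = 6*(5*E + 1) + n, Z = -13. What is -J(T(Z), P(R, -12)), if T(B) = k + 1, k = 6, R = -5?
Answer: -132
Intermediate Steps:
T(B) = 7 (T(B) = 6 + 1 = 7)
P(E, n) = 6 + n + 30*E (P(E, n) = 6*(1 + 5*E) + n = (6 + 30*E) + n = 6 + n + 30*E)
J(W, x) = 125 + W
-J(T(Z), P(R, -12)) = -(125 + 7) = -1*132 = -132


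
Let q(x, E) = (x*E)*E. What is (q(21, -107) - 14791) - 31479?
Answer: 194159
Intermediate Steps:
q(x, E) = x*E² (q(x, E) = (E*x)*E = x*E²)
(q(21, -107) - 14791) - 31479 = (21*(-107)² - 14791) - 31479 = (21*11449 - 14791) - 31479 = (240429 - 14791) - 31479 = 225638 - 31479 = 194159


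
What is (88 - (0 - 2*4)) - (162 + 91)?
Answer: -157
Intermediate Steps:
(88 - (0 - 2*4)) - (162 + 91) = (88 - (0 - 8)) - 1*253 = (88 - 1*(-8)) - 253 = (88 + 8) - 253 = 96 - 253 = -157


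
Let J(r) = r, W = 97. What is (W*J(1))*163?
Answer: 15811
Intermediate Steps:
(W*J(1))*163 = (97*1)*163 = 97*163 = 15811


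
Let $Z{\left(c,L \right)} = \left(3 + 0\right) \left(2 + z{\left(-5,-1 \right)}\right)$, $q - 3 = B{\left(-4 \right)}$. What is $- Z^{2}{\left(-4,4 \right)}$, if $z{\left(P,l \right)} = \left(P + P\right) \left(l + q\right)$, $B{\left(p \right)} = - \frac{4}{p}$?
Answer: $-7056$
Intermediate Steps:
$q = 4$ ($q = 3 - \frac{4}{-4} = 3 - -1 = 3 + 1 = 4$)
$z{\left(P,l \right)} = 2 P \left(4 + l\right)$ ($z{\left(P,l \right)} = \left(P + P\right) \left(l + 4\right) = 2 P \left(4 + l\right)$)
$Z{\left(c,L \right)} = -84$ ($Z{\left(c,L \right)} = \left(3 + 0\right) \left(2 + 2 \left(-5\right) \left(4 - 1\right)\right) = 3 \left(2 + 2 \left(-5\right) 3\right) = 3 \left(2 - 30\right) = 3 \left(-28\right) = -84$)
$- Z^{2}{\left(-4,4 \right)} = - \left(-84\right)^{2} = \left(-1\right) 7056 = -7056$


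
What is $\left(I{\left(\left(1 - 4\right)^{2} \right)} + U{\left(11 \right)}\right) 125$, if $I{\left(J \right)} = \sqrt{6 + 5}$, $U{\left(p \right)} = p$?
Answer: $1375 + 125 \sqrt{11} \approx 1789.6$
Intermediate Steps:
$I{\left(J \right)} = \sqrt{11}$
$\left(I{\left(\left(1 - 4\right)^{2} \right)} + U{\left(11 \right)}\right) 125 = \left(\sqrt{11} + 11\right) 125 = \left(11 + \sqrt{11}\right) 125 = 1375 + 125 \sqrt{11}$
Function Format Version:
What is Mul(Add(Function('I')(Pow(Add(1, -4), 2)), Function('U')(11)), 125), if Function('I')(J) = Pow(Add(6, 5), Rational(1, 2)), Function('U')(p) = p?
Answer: Add(1375, Mul(125, Pow(11, Rational(1, 2)))) ≈ 1789.6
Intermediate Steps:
Function('I')(J) = Pow(11, Rational(1, 2))
Mul(Add(Function('I')(Pow(Add(1, -4), 2)), Function('U')(11)), 125) = Mul(Add(Pow(11, Rational(1, 2)), 11), 125) = Mul(Add(11, Pow(11, Rational(1, 2))), 125) = Add(1375, Mul(125, Pow(11, Rational(1, 2))))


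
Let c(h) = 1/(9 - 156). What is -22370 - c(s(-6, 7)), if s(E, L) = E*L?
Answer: -3288389/147 ≈ -22370.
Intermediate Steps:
c(h) = -1/147 (c(h) = 1/(-147) = -1/147)
-22370 - c(s(-6, 7)) = -22370 - 1*(-1/147) = -22370 + 1/147 = -3288389/147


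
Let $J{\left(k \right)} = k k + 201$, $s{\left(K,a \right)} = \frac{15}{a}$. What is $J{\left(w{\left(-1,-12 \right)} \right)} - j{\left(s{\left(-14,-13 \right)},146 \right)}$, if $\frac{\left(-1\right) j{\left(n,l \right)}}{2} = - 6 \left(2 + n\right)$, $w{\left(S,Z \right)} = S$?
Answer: $\frac{2494}{13} \approx 191.85$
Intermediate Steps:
$J{\left(k \right)} = 201 + k^{2}$ ($J{\left(k \right)} = k^{2} + 201 = 201 + k^{2}$)
$j{\left(n,l \right)} = 24 + 12 n$ ($j{\left(n,l \right)} = - 2 \left(- 6 \left(2 + n\right)\right) = - 2 \left(-12 - 6 n\right) = 24 + 12 n$)
$J{\left(w{\left(-1,-12 \right)} \right)} - j{\left(s{\left(-14,-13 \right)},146 \right)} = \left(201 + \left(-1\right)^{2}\right) - \left(24 + 12 \frac{15}{-13}\right) = \left(201 + 1\right) - \left(24 + 12 \cdot 15 \left(- \frac{1}{13}\right)\right) = 202 - \left(24 + 12 \left(- \frac{15}{13}\right)\right) = 202 - \left(24 - \frac{180}{13}\right) = 202 - \frac{132}{13} = \frac{2494}{13}$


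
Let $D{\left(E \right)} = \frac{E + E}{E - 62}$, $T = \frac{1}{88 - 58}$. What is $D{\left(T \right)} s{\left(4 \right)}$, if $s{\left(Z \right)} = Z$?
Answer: $- \frac{8}{1859} \approx -0.0043034$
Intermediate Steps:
$T = \frac{1}{30} \approx 0.033333$
$D{\left(E \right)} = \frac{2 E}{-62 + E}$
$D{\left(T \right)} s{\left(4 \right)} = 2 \cdot \frac{1}{30} \frac{1}{-62 + \frac{1}{30}} \cdot 4 = 2 \cdot \frac{1}{30} \frac{1}{- \frac{1859}{30}} \cdot 4 = 2 \cdot \frac{1}{30} \left(- \frac{30}{1859}\right) 4 = \left(- \frac{2}{1859}\right) 4 = - \frac{8}{1859}$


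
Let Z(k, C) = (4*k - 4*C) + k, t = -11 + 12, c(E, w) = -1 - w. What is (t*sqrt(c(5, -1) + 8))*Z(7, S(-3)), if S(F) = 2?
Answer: 54*sqrt(2) ≈ 76.368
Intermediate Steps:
t = 1
Z(k, C) = -4*C + 5*k (Z(k, C) = (-4*C + 4*k) + k = -4*C + 5*k)
(t*sqrt(c(5, -1) + 8))*Z(7, S(-3)) = (1*sqrt((-1 - 1*(-1)) + 8))*(-4*2 + 5*7) = (1*sqrt((-1 + 1) + 8))*(-8 + 35) = (1*sqrt(0 + 8))*27 = (1*sqrt(8))*27 = (1*(2*sqrt(2)))*27 = (2*sqrt(2))*27 = 54*sqrt(2)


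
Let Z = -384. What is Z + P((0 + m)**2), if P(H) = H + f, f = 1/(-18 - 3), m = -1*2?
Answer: -7981/21 ≈ -380.05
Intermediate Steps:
m = -2
f = -1/21 (f = 1/(-21) = -1/21 ≈ -0.047619)
P(H) = -1/21 + H (P(H) = H - 1/21 = -1/21 + H)
Z + P((0 + m)**2) = -384 + (-1/21 + (0 - 2)**2) = -384 + (-1/21 + (-2)**2) = -384 + (-1/21 + 4) = -384 + 83/21 = -7981/21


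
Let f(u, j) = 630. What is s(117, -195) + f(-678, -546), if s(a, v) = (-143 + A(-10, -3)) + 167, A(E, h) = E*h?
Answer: 684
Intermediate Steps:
s(a, v) = 54 (s(a, v) = (-143 - 10*(-3)) + 167 = (-143 + 30) + 167 = -113 + 167 = 54)
s(117, -195) + f(-678, -546) = 54 + 630 = 684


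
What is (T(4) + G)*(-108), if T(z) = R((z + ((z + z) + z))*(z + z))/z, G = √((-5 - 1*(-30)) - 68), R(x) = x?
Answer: -3456 - 108*I*√43 ≈ -3456.0 - 708.2*I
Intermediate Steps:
G = I*√43 (G = √((-5 + 30) - 68) = √(25 - 68) = √(-43) = I*√43 ≈ 6.5574*I)
T(z) = 8*z (T(z) = ((z + ((z + z) + z))*(z + z))/z = ((z + (2*z + z))*(2*z))/z = ((z + 3*z)*(2*z))/z = ((4*z)*(2*z))/z = (8*z²)/z = 8*z)
(T(4) + G)*(-108) = (8*4 + I*√43)*(-108) = (32 + I*√43)*(-108) = -3456 - 108*I*√43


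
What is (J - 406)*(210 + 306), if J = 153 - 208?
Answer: -237876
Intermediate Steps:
J = -55
(J - 406)*(210 + 306) = (-55 - 406)*(210 + 306) = -461*516 = -237876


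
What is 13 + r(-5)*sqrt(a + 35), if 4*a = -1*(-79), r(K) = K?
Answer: 13 - 5*sqrt(219)/2 ≈ -23.997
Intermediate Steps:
a = 79/4 (a = (-1*(-79))/4 = (1/4)*79 = 79/4 ≈ 19.750)
13 + r(-5)*sqrt(a + 35) = 13 - 5*sqrt(79/4 + 35) = 13 - 5*sqrt(219)/2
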